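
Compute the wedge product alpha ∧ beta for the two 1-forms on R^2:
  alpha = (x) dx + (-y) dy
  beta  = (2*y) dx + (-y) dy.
alpha ∧ beta = (y*(-x + 2*y)) dx ∧ dy

Distribute the wedge, using dx_i ∧ dx_j = -dx_j ∧ dx_i and dx_i ∧ dx_i = 0. For each pair (i, j) with i < j, the coefficient of dx_i ∧ dx_j in alpha ∧ beta is (alpha_i * beta_j - alpha_j * beta_i). Collecting: alpha ∧ beta = (y*(-x + 2*y)) dx ∧ dy.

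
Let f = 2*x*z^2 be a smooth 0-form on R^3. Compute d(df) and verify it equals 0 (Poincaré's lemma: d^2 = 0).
d(df) = 0

Step 1: df = sum_i (∂f/∂x_i) dx_i = (2*z^2) dx + (0) dy + (4*x*z) dz.
Step 2: Apply d again. Using the 1-form formula, the coefficient of dx ∧ dy in d(df) is ∂^2 f/∂x ∂y - ∂^2 f/∂y ∂x = (0) - (0) = 0 (equality of mixed partials for smooth f).
Similarly for dx ∧ dz and dy ∧ dz — all coefficients vanish. So d(df) = 0.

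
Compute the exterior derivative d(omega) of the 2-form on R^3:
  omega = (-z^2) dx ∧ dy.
d(omega) = (-2*z) dx ∧ dy ∧ dz

For a 2-form omega = sum_{i<j} g_{ij} dx_i ∧ dx_j, the exterior derivative is
  d(omega) = sum_{i<j} d(g_{ij}) ∧ dx_i ∧ dx_j = sum_{i<j, k} (∂g_{ij}/∂x_k) dx_k ∧ dx_i ∧ dx_j.
Expand each term, using dx_k ∧ dx_i ∧ dx_j = sgn(permutation) dx_{(a)} ∧ dx_{(b)} ∧ dx_{(c)} with (a < b < c) sorted:
  d(-z^2) includes (∂/∂z)(-z^2) dz = (-2*z) dz, which multiplied by dx ∧ dy gives (-2*z) dx ∧ dy ∧ dz
Collecting like 3-forms: d(omega) = (-2*z) dx ∧ dy ∧ dz.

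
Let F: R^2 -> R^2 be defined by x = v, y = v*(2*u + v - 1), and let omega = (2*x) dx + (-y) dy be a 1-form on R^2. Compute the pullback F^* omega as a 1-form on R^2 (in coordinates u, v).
F^* omega = (2*v^2*(-2*u - v + 1)) du + (v*(-4*u^2 - 6*u*v + 4*u - 2*v^2 + 3*v + 1)) dv

Using F^*(f dg) = (f ∘ F) d(g ∘ F), substitute each coordinate x_i by F_i(u, v) in f_i, and replace dx_i by d F_i = (∂F_i/∂u) du + (∂F_i/∂v) dv.
  For the x component: f_1(F) = 2*v; d F_1 = (0) du + (1) dv
  For the y component: f_2(F) = v*(-2*u - v + 1); d F_2 = (2*v) du + (2*u + 2*v - 1) dv
Combining and collecting du, dv coefficients:
  coeff of du: 2*v^2*(-2*u - v + 1)
  coeff of dv: v*(-4*u^2 - 6*u*v + 4*u - 2*v^2 + 3*v + 1)
F^* omega = (2*v^2*(-2*u - v + 1)) du + (v*(-4*u^2 - 6*u*v + 4*u - 2*v^2 + 3*v + 1)) dv.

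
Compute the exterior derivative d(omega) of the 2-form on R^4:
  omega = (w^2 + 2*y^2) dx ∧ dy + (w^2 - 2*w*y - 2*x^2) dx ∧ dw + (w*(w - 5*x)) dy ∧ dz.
d(omega) = (4*w) dx ∧ dy ∧ dw + (-5*w) dx ∧ dy ∧ dz + (2*w - 5*x) dy ∧ dz ∧ dw

For a 2-form omega = sum_{i<j} g_{ij} dx_i ∧ dx_j, the exterior derivative is
  d(omega) = sum_{i<j} d(g_{ij}) ∧ dx_i ∧ dx_j = sum_{i<j, k} (∂g_{ij}/∂x_k) dx_k ∧ dx_i ∧ dx_j.
Expand each term, using dx_k ∧ dx_i ∧ dx_j = sgn(permutation) dx_{(a)} ∧ dx_{(b)} ∧ dx_{(c)} with (a < b < c) sorted:
  d(w^2 + 2*y^2) includes (∂/∂w)(w^2 + 2*y^2) dw = (2*w) dw, which multiplied by dx ∧ dy gives (2*w) dx ∧ dy ∧ dw
  d(w^2 - 2*w*y - 2*x^2) includes (∂/∂y)(w^2 - 2*w*y - 2*x^2) dy = (-2*w) dy, which multiplied by dx ∧ dw gives (2*w) dx ∧ dy ∧ dw
  d(w*(w - 5*x)) includes (∂/∂x)(w*(w - 5*x)) dx = (-5*w) dx, which multiplied by dy ∧ dz gives (-5*w) dx ∧ dy ∧ dz
  d(w*(w - 5*x)) includes (∂/∂w)(w*(w - 5*x)) dw = (2*w - 5*x) dw, which multiplied by dy ∧ dz gives (2*w - 5*x) dy ∧ dz ∧ dw
Collecting like 3-forms: d(omega) = (4*w) dx ∧ dy ∧ dw + (-5*w) dx ∧ dy ∧ dz + (2*w - 5*x) dy ∧ dz ∧ dw.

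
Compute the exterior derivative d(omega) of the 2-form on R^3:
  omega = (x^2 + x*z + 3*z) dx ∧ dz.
d(omega) = 0

For a 2-form omega = sum_{i<j} g_{ij} dx_i ∧ dx_j, the exterior derivative is
  d(omega) = sum_{i<j} d(g_{ij}) ∧ dx_i ∧ dx_j = sum_{i<j, k} (∂g_{ij}/∂x_k) dx_k ∧ dx_i ∧ dx_j.
Expand each term, using dx_k ∧ dx_i ∧ dx_j = sgn(permutation) dx_{(a)} ∧ dx_{(b)} ∧ dx_{(c)} with (a < b < c) sorted:

Collecting like 3-forms: d(omega) = 0.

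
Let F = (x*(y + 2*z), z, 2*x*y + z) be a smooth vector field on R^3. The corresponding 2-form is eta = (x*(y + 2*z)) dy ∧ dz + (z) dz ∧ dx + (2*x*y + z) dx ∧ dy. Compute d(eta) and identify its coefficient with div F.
d(eta) = (y + 2*z + 1) dx ∧ dy ∧ dz; div F = y + 2*z + 1

For a 2-form in R^3 of the form above, applying d gives a 3-form with coefficient ∂P/∂x + ∂Q/∂y + ∂R/∂z:
  ∂P/∂x = y + 2*z
  ∂Q/∂y = 0
  ∂R/∂z = 1
Sum = y + 2*z + 1, which is exactly div F.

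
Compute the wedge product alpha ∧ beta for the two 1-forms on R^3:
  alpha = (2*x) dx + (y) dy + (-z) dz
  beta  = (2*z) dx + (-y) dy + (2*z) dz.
alpha ∧ beta = (-2*y*(x + z)) dx ∧ dy + (2*z*(2*x + z)) dx ∧ dz + (y*z) dy ∧ dz

Distribute the wedge, using dx_i ∧ dx_j = -dx_j ∧ dx_i and dx_i ∧ dx_i = 0. For each pair (i, j) with i < j, the coefficient of dx_i ∧ dx_j in alpha ∧ beta is (alpha_i * beta_j - alpha_j * beta_i). Collecting: alpha ∧ beta = (-2*y*(x + z)) dx ∧ dy + (2*z*(2*x + z)) dx ∧ dz + (y*z) dy ∧ dz.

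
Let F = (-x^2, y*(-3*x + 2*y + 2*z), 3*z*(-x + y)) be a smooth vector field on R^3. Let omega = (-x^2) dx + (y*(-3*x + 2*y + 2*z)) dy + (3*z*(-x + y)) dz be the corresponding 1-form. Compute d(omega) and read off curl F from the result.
d(omega) = (-2*y + 3*z) dy ∧ dz + (3*z) dz ∧ dx + (-3*y) dx ∧ dy; curl F = (-2*y + 3*z, 3*z, -3*y)

d omega = sum_{i<j} (∂f_j/∂x_i - ∂f_i/∂x_j) dx_i ∧ dx_j. Under the identification (dy ∧ dz, dz ∧ dx, dx ∧ dy) ↔ (e_x, e_y, e_z), the coefficients are exactly the components of curl F. Compute:
  ∂R/∂y - ∂Q/∂z = (3*z) - (2*y) = -2*y + 3*z
  ∂P/∂z - ∂R/∂x = (0) - (-3*z) = 3*z
  ∂Q/∂x - ∂P/∂y = (-3*y) - (0) = -3*y.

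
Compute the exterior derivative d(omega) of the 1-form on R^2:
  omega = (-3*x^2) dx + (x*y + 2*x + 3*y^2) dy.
d(omega) = (y + 2) dx ∧ dy

For a 1-form omega = sum_i f_i dx_i, the exterior derivative is
  d(omega) = sum_{i < j} (∂f_j/∂x_i - ∂f_i/∂x_j) dx_i ∧ dx_j.
  coefficient of dx ∧ dy: ∂f_2/∂x - ∂f_1/∂y = ∂(x*y + 2*x + 3*y^2)/∂x - ∂(-3*x^2)/∂y = y + 2
Assembling: d(omega) = (y + 2) dx ∧ dy.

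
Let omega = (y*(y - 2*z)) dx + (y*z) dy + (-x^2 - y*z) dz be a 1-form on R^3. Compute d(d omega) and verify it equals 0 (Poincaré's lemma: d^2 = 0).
d(d omega) = 0

Step 1: d omega = sum_{i<j} (∂f_j/∂x_i - ∂f_i/∂x_j) dx_i ∧ dx_j:
  coeff of dx ∧ dy: -2*y + 2*z
  coeff of dx ∧ dz: -2*x + 2*y
  coeff of dy ∧ dz: -y - z
Step 2: Apply d again to each 2-form coefficient. The only possible 3-form in R^3 is dx ∧ dy ∧ dz, with coefficient
  ∂(coeff of dy∧dz)/∂x - ∂(coeff of dx∧dz)/∂y + ∂(coeff of dx∧dy)/∂z
  = ∂/∂x (-y - z) - ∂/∂y (-2*x + 2*y) + ∂/∂z (-2*y + 2*z).
Each of these terms simplifies to sums of mixed partials that cancel in pairs. The result is 0 (by equality of mixed partials for smooth functions — Schwarz / Clairaut).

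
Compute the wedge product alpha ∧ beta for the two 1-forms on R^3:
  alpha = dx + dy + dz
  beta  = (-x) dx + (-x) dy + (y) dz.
alpha ∧ beta = (x + y) dx ∧ dz + (x + y) dy ∧ dz

Distribute the wedge, using dx_i ∧ dx_j = -dx_j ∧ dx_i and dx_i ∧ dx_i = 0. For each pair (i, j) with i < j, the coefficient of dx_i ∧ dx_j in alpha ∧ beta is (alpha_i * beta_j - alpha_j * beta_i). Collecting: alpha ∧ beta = (x + y) dx ∧ dz + (x + y) dy ∧ dz.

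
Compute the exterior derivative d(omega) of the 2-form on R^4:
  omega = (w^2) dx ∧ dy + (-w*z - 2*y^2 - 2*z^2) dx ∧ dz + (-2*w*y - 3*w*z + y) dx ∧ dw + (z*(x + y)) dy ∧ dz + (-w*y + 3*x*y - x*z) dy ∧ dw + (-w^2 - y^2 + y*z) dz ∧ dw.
d(omega) = (4*w + 3*y - z - 1) dx ∧ dy ∧ dw + (4*y + z) dx ∧ dy ∧ dz + (3*w - z) dx ∧ dz ∧ dw + (x - 2*y + z) dy ∧ dz ∧ dw

For a 2-form omega = sum_{i<j} g_{ij} dx_i ∧ dx_j, the exterior derivative is
  d(omega) = sum_{i<j} d(g_{ij}) ∧ dx_i ∧ dx_j = sum_{i<j, k} (∂g_{ij}/∂x_k) dx_k ∧ dx_i ∧ dx_j.
Expand each term, using dx_k ∧ dx_i ∧ dx_j = sgn(permutation) dx_{(a)} ∧ dx_{(b)} ∧ dx_{(c)} with (a < b < c) sorted:
  d(w^2) includes (∂/∂w)(w^2) dw = (2*w) dw, which multiplied by dx ∧ dy gives (2*w) dx ∧ dy ∧ dw
  d(-w*z - 2*y^2 - 2*z^2) includes (∂/∂y)(-w*z - 2*y^2 - 2*z^2) dy = (-4*y) dy, which multiplied by dx ∧ dz gives (4*y) dx ∧ dy ∧ dz
  d(-w*z - 2*y^2 - 2*z^2) includes (∂/∂w)(-w*z - 2*y^2 - 2*z^2) dw = (-z) dw, which multiplied by dx ∧ dz gives (-z) dx ∧ dz ∧ dw
  d(-2*w*y - 3*w*z + y) includes (∂/∂y)(-2*w*y - 3*w*z + y) dy = (1 - 2*w) dy, which multiplied by dx ∧ dw gives (2*w - 1) dx ∧ dy ∧ dw
  d(-2*w*y - 3*w*z + y) includes (∂/∂z)(-2*w*y - 3*w*z + y) dz = (-3*w) dz, which multiplied by dx ∧ dw gives (3*w) dx ∧ dz ∧ dw
  d(z*(x + y)) includes (∂/∂x)(z*(x + y)) dx = (z) dx, which multiplied by dy ∧ dz gives (z) dx ∧ dy ∧ dz
  d(-w*y + 3*x*y - x*z) includes (∂/∂x)(-w*y + 3*x*y - x*z) dx = (3*y - z) dx, which multiplied by dy ∧ dw gives (3*y - z) dx ∧ dy ∧ dw
  d(-w*y + 3*x*y - x*z) includes (∂/∂z)(-w*y + 3*x*y - x*z) dz = (-x) dz, which multiplied by dy ∧ dw gives (x) dy ∧ dz ∧ dw
  d(-w^2 - y^2 + y*z) includes (∂/∂y)(-w^2 - y^2 + y*z) dy = (-2*y + z) dy, which multiplied by dz ∧ dw gives (-2*y + z) dy ∧ dz ∧ dw
Collecting like 3-forms: d(omega) = (4*w + 3*y - z - 1) dx ∧ dy ∧ dw + (4*y + z) dx ∧ dy ∧ dz + (3*w - z) dx ∧ dz ∧ dw + (x - 2*y + z) dy ∧ dz ∧ dw.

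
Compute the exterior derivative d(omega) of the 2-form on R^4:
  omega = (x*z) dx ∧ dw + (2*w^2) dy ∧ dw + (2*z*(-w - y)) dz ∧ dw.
d(omega) = (-x) dx ∧ dz ∧ dw + (-2*z) dy ∧ dz ∧ dw

For a 2-form omega = sum_{i<j} g_{ij} dx_i ∧ dx_j, the exterior derivative is
  d(omega) = sum_{i<j} d(g_{ij}) ∧ dx_i ∧ dx_j = sum_{i<j, k} (∂g_{ij}/∂x_k) dx_k ∧ dx_i ∧ dx_j.
Expand each term, using dx_k ∧ dx_i ∧ dx_j = sgn(permutation) dx_{(a)} ∧ dx_{(b)} ∧ dx_{(c)} with (a < b < c) sorted:
  d(x*z) includes (∂/∂z)(x*z) dz = (x) dz, which multiplied by dx ∧ dw gives (-x) dx ∧ dz ∧ dw
  d(2*z*(-w - y)) includes (∂/∂y)(2*z*(-w - y)) dy = (-2*z) dy, which multiplied by dz ∧ dw gives (-2*z) dy ∧ dz ∧ dw
Collecting like 3-forms: d(omega) = (-x) dx ∧ dz ∧ dw + (-2*z) dy ∧ dz ∧ dw.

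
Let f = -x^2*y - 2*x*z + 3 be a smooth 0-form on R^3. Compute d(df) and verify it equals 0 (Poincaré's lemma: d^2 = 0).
d(df) = 0

Step 1: df = sum_i (∂f/∂x_i) dx_i = (-2*x*y - 2*z) dx + (-x^2) dy + (-2*x) dz.
Step 2: Apply d again. Using the 1-form formula, the coefficient of dx ∧ dy in d(df) is ∂^2 f/∂x ∂y - ∂^2 f/∂y ∂x = (-2*x) - (-2*x) = 0 (equality of mixed partials for smooth f).
Similarly for dx ∧ dz and dy ∧ dz — all coefficients vanish. So d(df) = 0.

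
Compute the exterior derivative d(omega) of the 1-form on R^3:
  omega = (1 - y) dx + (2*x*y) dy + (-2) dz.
d(omega) = (2*y + 1) dx ∧ dy

For a 1-form omega = sum_i f_i dx_i, the exterior derivative is
  d(omega) = sum_{i < j} (∂f_j/∂x_i - ∂f_i/∂x_j) dx_i ∧ dx_j.
  coefficient of dx ∧ dy: ∂f_2/∂x - ∂f_1/∂y = ∂(2*x*y)/∂x - ∂(1 - y)/∂y = 2*y + 1
Assembling: d(omega) = (2*y + 1) dx ∧ dy.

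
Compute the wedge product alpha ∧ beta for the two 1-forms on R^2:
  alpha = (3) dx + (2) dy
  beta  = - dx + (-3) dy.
alpha ∧ beta = (-7) dx ∧ dy

Distribute the wedge, using dx_i ∧ dx_j = -dx_j ∧ dx_i and dx_i ∧ dx_i = 0. For each pair (i, j) with i < j, the coefficient of dx_i ∧ dx_j in alpha ∧ beta is (alpha_i * beta_j - alpha_j * beta_i). Collecting: alpha ∧ beta = (-7) dx ∧ dy.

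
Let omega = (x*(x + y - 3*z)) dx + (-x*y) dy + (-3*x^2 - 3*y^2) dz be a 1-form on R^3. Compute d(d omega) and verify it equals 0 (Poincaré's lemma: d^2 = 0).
d(d omega) = 0

Step 1: d omega = sum_{i<j} (∂f_j/∂x_i - ∂f_i/∂x_j) dx_i ∧ dx_j:
  coeff of dx ∧ dy: -x - y
  coeff of dx ∧ dz: -3*x
  coeff of dy ∧ dz: -6*y
Step 2: Apply d again to each 2-form coefficient. The only possible 3-form in R^3 is dx ∧ dy ∧ dz, with coefficient
  ∂(coeff of dy∧dz)/∂x - ∂(coeff of dx∧dz)/∂y + ∂(coeff of dx∧dy)/∂z
  = ∂/∂x (-6*y) - ∂/∂y (-3*x) + ∂/∂z (-x - y).
Each of these terms simplifies to sums of mixed partials that cancel in pairs. The result is 0 (by equality of mixed partials for smooth functions — Schwarz / Clairaut).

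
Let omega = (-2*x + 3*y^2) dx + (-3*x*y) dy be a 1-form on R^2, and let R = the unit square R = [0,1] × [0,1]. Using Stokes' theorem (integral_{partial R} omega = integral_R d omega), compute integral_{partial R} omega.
integral_(partial R) omega = -9/2

Stokes: integral_partial_R omega = integral_R d omega with d omega = (∂Q/∂x - ∂P/∂y) dx ∧ dy.
  ∂Q/∂x = -3*y
  ∂P/∂y = 6*y
  integrand = ∂Q/∂x - ∂P/∂y = -9*y.
Integrating over R: integral_0^1 integral_0^1 (-9*y) dx dy = -9/2.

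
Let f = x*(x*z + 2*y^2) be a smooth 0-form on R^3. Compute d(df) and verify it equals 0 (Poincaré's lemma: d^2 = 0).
d(df) = 0

Step 1: df = sum_i (∂f/∂x_i) dx_i = (2*x*z + 2*y^2) dx + (4*x*y) dy + (x^2) dz.
Step 2: Apply d again. Using the 1-form formula, the coefficient of dx ∧ dy in d(df) is ∂^2 f/∂x ∂y - ∂^2 f/∂y ∂x = (4*y) - (4*y) = 0 (equality of mixed partials for smooth f).
Similarly for dx ∧ dz and dy ∧ dz — all coefficients vanish. So d(df) = 0.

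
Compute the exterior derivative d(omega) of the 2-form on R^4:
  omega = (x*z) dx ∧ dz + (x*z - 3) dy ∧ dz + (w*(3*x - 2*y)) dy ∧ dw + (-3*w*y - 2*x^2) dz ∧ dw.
d(omega) = (z) dx ∧ dy ∧ dz + (3*w) dx ∧ dy ∧ dw + (-4*x) dx ∧ dz ∧ dw + (-3*w) dy ∧ dz ∧ dw

For a 2-form omega = sum_{i<j} g_{ij} dx_i ∧ dx_j, the exterior derivative is
  d(omega) = sum_{i<j} d(g_{ij}) ∧ dx_i ∧ dx_j = sum_{i<j, k} (∂g_{ij}/∂x_k) dx_k ∧ dx_i ∧ dx_j.
Expand each term, using dx_k ∧ dx_i ∧ dx_j = sgn(permutation) dx_{(a)} ∧ dx_{(b)} ∧ dx_{(c)} with (a < b < c) sorted:
  d(x*z - 3) includes (∂/∂x)(x*z - 3) dx = (z) dx, which multiplied by dy ∧ dz gives (z) dx ∧ dy ∧ dz
  d(w*(3*x - 2*y)) includes (∂/∂x)(w*(3*x - 2*y)) dx = (3*w) dx, which multiplied by dy ∧ dw gives (3*w) dx ∧ dy ∧ dw
  d(-3*w*y - 2*x^2) includes (∂/∂x)(-3*w*y - 2*x^2) dx = (-4*x) dx, which multiplied by dz ∧ dw gives (-4*x) dx ∧ dz ∧ dw
  d(-3*w*y - 2*x^2) includes (∂/∂y)(-3*w*y - 2*x^2) dy = (-3*w) dy, which multiplied by dz ∧ dw gives (-3*w) dy ∧ dz ∧ dw
Collecting like 3-forms: d(omega) = (z) dx ∧ dy ∧ dz + (3*w) dx ∧ dy ∧ dw + (-4*x) dx ∧ dz ∧ dw + (-3*w) dy ∧ dz ∧ dw.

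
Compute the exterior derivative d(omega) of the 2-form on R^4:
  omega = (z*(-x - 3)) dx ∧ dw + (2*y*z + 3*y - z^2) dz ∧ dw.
d(omega) = (x + 3) dx ∧ dz ∧ dw + (2*z + 3) dy ∧ dz ∧ dw

For a 2-form omega = sum_{i<j} g_{ij} dx_i ∧ dx_j, the exterior derivative is
  d(omega) = sum_{i<j} d(g_{ij}) ∧ dx_i ∧ dx_j = sum_{i<j, k} (∂g_{ij}/∂x_k) dx_k ∧ dx_i ∧ dx_j.
Expand each term, using dx_k ∧ dx_i ∧ dx_j = sgn(permutation) dx_{(a)} ∧ dx_{(b)} ∧ dx_{(c)} with (a < b < c) sorted:
  d(z*(-x - 3)) includes (∂/∂z)(z*(-x - 3)) dz = (-x - 3) dz, which multiplied by dx ∧ dw gives (x + 3) dx ∧ dz ∧ dw
  d(2*y*z + 3*y - z^2) includes (∂/∂y)(2*y*z + 3*y - z^2) dy = (2*z + 3) dy, which multiplied by dz ∧ dw gives (2*z + 3) dy ∧ dz ∧ dw
Collecting like 3-forms: d(omega) = (x + 3) dx ∧ dz ∧ dw + (2*z + 3) dy ∧ dz ∧ dw.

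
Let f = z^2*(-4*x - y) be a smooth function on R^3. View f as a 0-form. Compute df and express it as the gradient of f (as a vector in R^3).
df = (-4*z^2) dx + (-z^2) dy + (2*z*(-4*x - y)) dz; grad f = (-4*z^2, -z^2, 2*z*(-4*x - y))

For a 0-form f, d f = (∂f/∂x) dx + (∂f/∂y) dy + (∂f/∂z) dz. The components of the vector representation are exactly the entries of grad f in Cartesian coordinates:
  ∂f/∂x = -4*z^2
  ∂f/∂y = -z^2
  ∂f/∂z = 2*z*(-4*x - y).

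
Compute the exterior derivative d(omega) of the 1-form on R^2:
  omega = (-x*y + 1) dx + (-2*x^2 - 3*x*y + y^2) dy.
d(omega) = (-3*x - 3*y) dx ∧ dy

For a 1-form omega = sum_i f_i dx_i, the exterior derivative is
  d(omega) = sum_{i < j} (∂f_j/∂x_i - ∂f_i/∂x_j) dx_i ∧ dx_j.
  coefficient of dx ∧ dy: ∂f_2/∂x - ∂f_1/∂y = ∂(-2*x^2 - 3*x*y + y^2)/∂x - ∂(-x*y + 1)/∂y = -3*x - 3*y
Assembling: d(omega) = (-3*x - 3*y) dx ∧ dy.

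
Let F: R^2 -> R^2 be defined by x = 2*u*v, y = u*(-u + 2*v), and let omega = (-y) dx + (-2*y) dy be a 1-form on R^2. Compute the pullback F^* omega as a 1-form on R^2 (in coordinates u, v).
F^* omega = (2*u*(-2*u^2 + 7*u*v - 6*v^2)) du + (6*u^2*(u - 2*v)) dv

Using F^*(f dg) = (f ∘ F) d(g ∘ F), substitute each coordinate x_i by F_i(u, v) in f_i, and replace dx_i by d F_i = (∂F_i/∂u) du + (∂F_i/∂v) dv.
  For the x component: f_1(F) = u*(u - 2*v); d F_1 = (2*v) du + (2*u) dv
  For the y component: f_2(F) = 2*u*(u - 2*v); d F_2 = (-2*u + 2*v) du + (2*u) dv
Combining and collecting du, dv coefficients:
  coeff of du: 2*u*(-2*u^2 + 7*u*v - 6*v^2)
  coeff of dv: 6*u^2*(u - 2*v)
F^* omega = (2*u*(-2*u^2 + 7*u*v - 6*v^2)) du + (6*u^2*(u - 2*v)) dv.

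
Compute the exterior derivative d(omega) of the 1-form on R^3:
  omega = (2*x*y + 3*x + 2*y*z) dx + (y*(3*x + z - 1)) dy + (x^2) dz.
d(omega) = (-2*x + 3*y - 2*z) dx ∧ dy + (2*x - 2*y) dx ∧ dz + (-y) dy ∧ dz

For a 1-form omega = sum_i f_i dx_i, the exterior derivative is
  d(omega) = sum_{i < j} (∂f_j/∂x_i - ∂f_i/∂x_j) dx_i ∧ dx_j.
  coefficient of dx ∧ dy: ∂f_2/∂x - ∂f_1/∂y = ∂(y*(3*x + z - 1))/∂x - ∂(2*x*y + 3*x + 2*y*z)/∂y = -2*x + 3*y - 2*z
  coefficient of dx ∧ dz: ∂f_3/∂x - ∂f_1/∂z = ∂(x^2)/∂x - ∂(2*x*y + 3*x + 2*y*z)/∂z = 2*x - 2*y
  coefficient of dy ∧ dz: ∂f_3/∂y - ∂f_2/∂z = ∂(x^2)/∂y - ∂(y*(3*x + z - 1))/∂z = -y
Assembling: d(omega) = (-2*x + 3*y - 2*z) dx ∧ dy + (2*x - 2*y) dx ∧ dz + (-y) dy ∧ dz.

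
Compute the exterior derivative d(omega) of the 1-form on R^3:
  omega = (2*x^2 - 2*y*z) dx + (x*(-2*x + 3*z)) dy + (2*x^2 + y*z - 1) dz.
d(omega) = (-4*x + 5*z) dx ∧ dy + (4*x + 2*y) dx ∧ dz + (-3*x + z) dy ∧ dz

For a 1-form omega = sum_i f_i dx_i, the exterior derivative is
  d(omega) = sum_{i < j} (∂f_j/∂x_i - ∂f_i/∂x_j) dx_i ∧ dx_j.
  coefficient of dx ∧ dy: ∂f_2/∂x - ∂f_1/∂y = ∂(x*(-2*x + 3*z))/∂x - ∂(2*x^2 - 2*y*z)/∂y = -4*x + 5*z
  coefficient of dx ∧ dz: ∂f_3/∂x - ∂f_1/∂z = ∂(2*x^2 + y*z - 1)/∂x - ∂(2*x^2 - 2*y*z)/∂z = 4*x + 2*y
  coefficient of dy ∧ dz: ∂f_3/∂y - ∂f_2/∂z = ∂(2*x^2 + y*z - 1)/∂y - ∂(x*(-2*x + 3*z))/∂z = -3*x + z
Assembling: d(omega) = (-4*x + 5*z) dx ∧ dy + (4*x + 2*y) dx ∧ dz + (-3*x + z) dy ∧ dz.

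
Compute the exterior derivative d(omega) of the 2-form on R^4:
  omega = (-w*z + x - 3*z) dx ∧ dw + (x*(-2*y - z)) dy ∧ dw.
d(omega) = (w + 3) dx ∧ dz ∧ dw + (-2*y - z) dx ∧ dy ∧ dw + (x) dy ∧ dz ∧ dw

For a 2-form omega = sum_{i<j} g_{ij} dx_i ∧ dx_j, the exterior derivative is
  d(omega) = sum_{i<j} d(g_{ij}) ∧ dx_i ∧ dx_j = sum_{i<j, k} (∂g_{ij}/∂x_k) dx_k ∧ dx_i ∧ dx_j.
Expand each term, using dx_k ∧ dx_i ∧ dx_j = sgn(permutation) dx_{(a)} ∧ dx_{(b)} ∧ dx_{(c)} with (a < b < c) sorted:
  d(-w*z + x - 3*z) includes (∂/∂z)(-w*z + x - 3*z) dz = (-w - 3) dz, which multiplied by dx ∧ dw gives (w + 3) dx ∧ dz ∧ dw
  d(x*(-2*y - z)) includes (∂/∂x)(x*(-2*y - z)) dx = (-2*y - z) dx, which multiplied by dy ∧ dw gives (-2*y - z) dx ∧ dy ∧ dw
  d(x*(-2*y - z)) includes (∂/∂z)(x*(-2*y - z)) dz = (-x) dz, which multiplied by dy ∧ dw gives (x) dy ∧ dz ∧ dw
Collecting like 3-forms: d(omega) = (w + 3) dx ∧ dz ∧ dw + (-2*y - z) dx ∧ dy ∧ dw + (x) dy ∧ dz ∧ dw.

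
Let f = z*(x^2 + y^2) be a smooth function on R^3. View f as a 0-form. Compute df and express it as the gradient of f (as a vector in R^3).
df = (2*x*z) dx + (2*y*z) dy + (x^2 + y^2) dz; grad f = (2*x*z, 2*y*z, x^2 + y^2)

For a 0-form f, d f = (∂f/∂x) dx + (∂f/∂y) dy + (∂f/∂z) dz. The components of the vector representation are exactly the entries of grad f in Cartesian coordinates:
  ∂f/∂x = 2*x*z
  ∂f/∂y = 2*y*z
  ∂f/∂z = x^2 + y^2.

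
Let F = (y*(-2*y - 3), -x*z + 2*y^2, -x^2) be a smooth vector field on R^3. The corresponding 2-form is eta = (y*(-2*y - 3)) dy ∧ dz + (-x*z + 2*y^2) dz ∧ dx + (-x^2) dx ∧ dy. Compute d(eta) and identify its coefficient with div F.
d(eta) = (4*y) dx ∧ dy ∧ dz; div F = 4*y

For a 2-form in R^3 of the form above, applying d gives a 3-form with coefficient ∂P/∂x + ∂Q/∂y + ∂R/∂z:
  ∂P/∂x = 0
  ∂Q/∂y = 4*y
  ∂R/∂z = 0
Sum = 4*y, which is exactly div F.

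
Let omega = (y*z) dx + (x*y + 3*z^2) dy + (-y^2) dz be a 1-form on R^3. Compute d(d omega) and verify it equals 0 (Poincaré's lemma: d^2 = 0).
d(d omega) = 0

Step 1: d omega = sum_{i<j} (∂f_j/∂x_i - ∂f_i/∂x_j) dx_i ∧ dx_j:
  coeff of dx ∧ dy: y - z
  coeff of dx ∧ dz: -y
  coeff of dy ∧ dz: -2*y - 6*z
Step 2: Apply d again to each 2-form coefficient. The only possible 3-form in R^3 is dx ∧ dy ∧ dz, with coefficient
  ∂(coeff of dy∧dz)/∂x - ∂(coeff of dx∧dz)/∂y + ∂(coeff of dx∧dy)/∂z
  = ∂/∂x (-2*y - 6*z) - ∂/∂y (-y) + ∂/∂z (y - z).
Each of these terms simplifies to sums of mixed partials that cancel in pairs. The result is 0 (by equality of mixed partials for smooth functions — Schwarz / Clairaut).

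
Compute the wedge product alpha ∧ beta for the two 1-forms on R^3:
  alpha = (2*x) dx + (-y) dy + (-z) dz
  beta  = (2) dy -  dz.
alpha ∧ beta = (4*x) dx ∧ dy + (-2*x) dx ∧ dz + (y + 2*z) dy ∧ dz

Distribute the wedge, using dx_i ∧ dx_j = -dx_j ∧ dx_i and dx_i ∧ dx_i = 0. For each pair (i, j) with i < j, the coefficient of dx_i ∧ dx_j in alpha ∧ beta is (alpha_i * beta_j - alpha_j * beta_i). Collecting: alpha ∧ beta = (4*x) dx ∧ dy + (-2*x) dx ∧ dz + (y + 2*z) dy ∧ dz.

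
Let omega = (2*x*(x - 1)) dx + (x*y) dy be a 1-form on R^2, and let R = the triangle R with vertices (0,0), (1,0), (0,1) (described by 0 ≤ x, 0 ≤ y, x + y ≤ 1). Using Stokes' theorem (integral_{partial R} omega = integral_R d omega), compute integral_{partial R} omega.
integral_(partial R) omega = 1/6

Stokes: integral_partial_R omega = integral_R d omega with d omega = (∂Q/∂x - ∂P/∂y) dx ∧ dy.
  ∂Q/∂x = y
  ∂P/∂y = 0
  integrand = ∂Q/∂x - ∂P/∂y = y.
Integrating over R: integral_0^1 integral_0^{1-x} (y) dy dx = 1/6.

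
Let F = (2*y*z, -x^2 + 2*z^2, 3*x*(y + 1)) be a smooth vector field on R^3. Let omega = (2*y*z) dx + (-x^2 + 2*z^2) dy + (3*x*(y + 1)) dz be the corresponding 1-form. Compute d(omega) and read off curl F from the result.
d(omega) = (3*x - 4*z) dy ∧ dz + (-y - 3) dz ∧ dx + (-2*x - 2*z) dx ∧ dy; curl F = (3*x - 4*z, -y - 3, -2*x - 2*z)

d omega = sum_{i<j} (∂f_j/∂x_i - ∂f_i/∂x_j) dx_i ∧ dx_j. Under the identification (dy ∧ dz, dz ∧ dx, dx ∧ dy) ↔ (e_x, e_y, e_z), the coefficients are exactly the components of curl F. Compute:
  ∂R/∂y - ∂Q/∂z = (3*x) - (4*z) = 3*x - 4*z
  ∂P/∂z - ∂R/∂x = (2*y) - (3*y + 3) = -y - 3
  ∂Q/∂x - ∂P/∂y = (-2*x) - (2*z) = -2*x - 2*z.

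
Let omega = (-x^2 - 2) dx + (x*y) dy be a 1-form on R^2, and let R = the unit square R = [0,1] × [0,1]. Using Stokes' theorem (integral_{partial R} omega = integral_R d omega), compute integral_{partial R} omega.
integral_(partial R) omega = 1/2

Stokes: integral_partial_R omega = integral_R d omega with d omega = (∂Q/∂x - ∂P/∂y) dx ∧ dy.
  ∂Q/∂x = y
  ∂P/∂y = 0
  integrand = ∂Q/∂x - ∂P/∂y = y.
Integrating over R: integral_0^1 integral_0^1 (y) dx dy = 1/2.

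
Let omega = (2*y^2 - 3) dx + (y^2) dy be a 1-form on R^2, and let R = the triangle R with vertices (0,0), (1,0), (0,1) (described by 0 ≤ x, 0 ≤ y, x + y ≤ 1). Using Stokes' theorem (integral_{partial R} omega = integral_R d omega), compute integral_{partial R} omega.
integral_(partial R) omega = -2/3

Stokes: integral_partial_R omega = integral_R d omega with d omega = (∂Q/∂x - ∂P/∂y) dx ∧ dy.
  ∂Q/∂x = 0
  ∂P/∂y = 4*y
  integrand = ∂Q/∂x - ∂P/∂y = -4*y.
Integrating over R: integral_0^1 integral_0^{1-x} (-4*y) dy dx = -2/3.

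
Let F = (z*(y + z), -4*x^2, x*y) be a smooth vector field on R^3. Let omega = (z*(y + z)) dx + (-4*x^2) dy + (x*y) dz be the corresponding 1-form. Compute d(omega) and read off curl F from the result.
d(omega) = (x) dy ∧ dz + (2*z) dz ∧ dx + (-8*x - z) dx ∧ dy; curl F = (x, 2*z, -8*x - z)

d omega = sum_{i<j} (∂f_j/∂x_i - ∂f_i/∂x_j) dx_i ∧ dx_j. Under the identification (dy ∧ dz, dz ∧ dx, dx ∧ dy) ↔ (e_x, e_y, e_z), the coefficients are exactly the components of curl F. Compute:
  ∂R/∂y - ∂Q/∂z = (x) - (0) = x
  ∂P/∂z - ∂R/∂x = (y + 2*z) - (y) = 2*z
  ∂Q/∂x - ∂P/∂y = (-8*x) - (z) = -8*x - z.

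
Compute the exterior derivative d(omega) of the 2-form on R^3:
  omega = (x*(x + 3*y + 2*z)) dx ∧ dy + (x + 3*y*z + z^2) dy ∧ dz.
d(omega) = (2*x + 1) dx ∧ dy ∧ dz

For a 2-form omega = sum_{i<j} g_{ij} dx_i ∧ dx_j, the exterior derivative is
  d(omega) = sum_{i<j} d(g_{ij}) ∧ dx_i ∧ dx_j = sum_{i<j, k} (∂g_{ij}/∂x_k) dx_k ∧ dx_i ∧ dx_j.
Expand each term, using dx_k ∧ dx_i ∧ dx_j = sgn(permutation) dx_{(a)} ∧ dx_{(b)} ∧ dx_{(c)} with (a < b < c) sorted:
  d(x*(x + 3*y + 2*z)) includes (∂/∂z)(x*(x + 3*y + 2*z)) dz = (2*x) dz, which multiplied by dx ∧ dy gives (2*x) dx ∧ dy ∧ dz
  d(x + 3*y*z + z^2) includes (∂/∂x)(x + 3*y*z + z^2) dx = (1) dx, which multiplied by dy ∧ dz gives (1) dx ∧ dy ∧ dz
Collecting like 3-forms: d(omega) = (2*x + 1) dx ∧ dy ∧ dz.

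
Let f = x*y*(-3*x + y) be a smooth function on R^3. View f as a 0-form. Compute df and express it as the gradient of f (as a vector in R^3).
df = (y*(-6*x + y)) dx + (x*(-3*x + 2*y)) dy + (0) dz; grad f = (y*(-6*x + y), x*(-3*x + 2*y), 0)

For a 0-form f, d f = (∂f/∂x) dx + (∂f/∂y) dy + (∂f/∂z) dz. The components of the vector representation are exactly the entries of grad f in Cartesian coordinates:
  ∂f/∂x = y*(-6*x + y)
  ∂f/∂y = x*(-3*x + 2*y)
  ∂f/∂z = 0.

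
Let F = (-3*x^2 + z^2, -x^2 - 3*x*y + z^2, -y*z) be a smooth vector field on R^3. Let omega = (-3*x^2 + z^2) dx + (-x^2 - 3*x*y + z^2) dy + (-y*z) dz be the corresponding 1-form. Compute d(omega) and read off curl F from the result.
d(omega) = (-3*z) dy ∧ dz + (2*z) dz ∧ dx + (-2*x - 3*y) dx ∧ dy; curl F = (-3*z, 2*z, -2*x - 3*y)

d omega = sum_{i<j} (∂f_j/∂x_i - ∂f_i/∂x_j) dx_i ∧ dx_j. Under the identification (dy ∧ dz, dz ∧ dx, dx ∧ dy) ↔ (e_x, e_y, e_z), the coefficients are exactly the components of curl F. Compute:
  ∂R/∂y - ∂Q/∂z = (-z) - (2*z) = -3*z
  ∂P/∂z - ∂R/∂x = (2*z) - (0) = 2*z
  ∂Q/∂x - ∂P/∂y = (-2*x - 3*y) - (0) = -2*x - 3*y.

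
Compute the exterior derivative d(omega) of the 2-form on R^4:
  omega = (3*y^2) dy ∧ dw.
d(omega) = 0

For a 2-form omega = sum_{i<j} g_{ij} dx_i ∧ dx_j, the exterior derivative is
  d(omega) = sum_{i<j} d(g_{ij}) ∧ dx_i ∧ dx_j = sum_{i<j, k} (∂g_{ij}/∂x_k) dx_k ∧ dx_i ∧ dx_j.
Expand each term, using dx_k ∧ dx_i ∧ dx_j = sgn(permutation) dx_{(a)} ∧ dx_{(b)} ∧ dx_{(c)} with (a < b < c) sorted:

Collecting like 3-forms: d(omega) = 0.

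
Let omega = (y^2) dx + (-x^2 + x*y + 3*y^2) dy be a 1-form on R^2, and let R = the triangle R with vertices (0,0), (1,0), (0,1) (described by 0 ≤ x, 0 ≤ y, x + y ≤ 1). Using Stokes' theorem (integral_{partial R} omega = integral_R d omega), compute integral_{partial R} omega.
integral_(partial R) omega = -1/2

Stokes: integral_partial_R omega = integral_R d omega with d omega = (∂Q/∂x - ∂P/∂y) dx ∧ dy.
  ∂Q/∂x = -2*x + y
  ∂P/∂y = 2*y
  integrand = ∂Q/∂x - ∂P/∂y = -2*x - y.
Integrating over R: integral_0^1 integral_0^{1-x} (-2*x - y) dy dx = -1/2.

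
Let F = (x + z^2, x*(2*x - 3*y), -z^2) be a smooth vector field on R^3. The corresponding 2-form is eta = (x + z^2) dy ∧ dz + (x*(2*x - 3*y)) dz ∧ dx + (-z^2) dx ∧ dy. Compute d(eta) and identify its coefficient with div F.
d(eta) = (-3*x - 2*z + 1) dx ∧ dy ∧ dz; div F = -3*x - 2*z + 1

For a 2-form in R^3 of the form above, applying d gives a 3-form with coefficient ∂P/∂x + ∂Q/∂y + ∂R/∂z:
  ∂P/∂x = 1
  ∂Q/∂y = -3*x
  ∂R/∂z = -2*z
Sum = -3*x - 2*z + 1, which is exactly div F.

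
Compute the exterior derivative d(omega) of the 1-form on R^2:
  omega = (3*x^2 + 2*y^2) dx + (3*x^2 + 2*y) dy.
d(omega) = (6*x - 4*y) dx ∧ dy

For a 1-form omega = sum_i f_i dx_i, the exterior derivative is
  d(omega) = sum_{i < j} (∂f_j/∂x_i - ∂f_i/∂x_j) dx_i ∧ dx_j.
  coefficient of dx ∧ dy: ∂f_2/∂x - ∂f_1/∂y = ∂(3*x^2 + 2*y)/∂x - ∂(3*x^2 + 2*y^2)/∂y = 6*x - 4*y
Assembling: d(omega) = (6*x - 4*y) dx ∧ dy.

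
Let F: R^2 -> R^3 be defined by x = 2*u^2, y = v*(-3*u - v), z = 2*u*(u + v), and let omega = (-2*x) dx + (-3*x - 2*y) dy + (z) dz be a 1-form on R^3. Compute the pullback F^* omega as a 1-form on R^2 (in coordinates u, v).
F^* omega = (-8*u^3 + 30*u^2*v - 14*u*v^2 - 6*v^3) du + (22*u^3 - 2*u^2*v - 18*u*v^2 - 4*v^3) dv

Using F^*(f dg) = (f ∘ F) d(g ∘ F), substitute each coordinate x_i by F_i(u, v) in f_i, and replace dx_i by d F_i = (∂F_i/∂u) du + (∂F_i/∂v) dv.
  For the x component: f_1(F) = -4*u^2; d F_1 = (4*u) du + (0) dv
  For the y component: f_2(F) = -6*u^2 + 6*u*v + 2*v^2; d F_2 = (-3*v) du + (-3*u - 2*v) dv
  For the z component: f_3(F) = 2*u*(u + v); d F_3 = (4*u + 2*v) du + (2*u) dv
Combining and collecting du, dv coefficients:
  coeff of du: -8*u^3 + 30*u^2*v - 14*u*v^2 - 6*v^3
  coeff of dv: 22*u^3 - 2*u^2*v - 18*u*v^2 - 4*v^3
F^* omega = (-8*u^3 + 30*u^2*v - 14*u*v^2 - 6*v^3) du + (22*u^3 - 2*u^2*v - 18*u*v^2 - 4*v^3) dv.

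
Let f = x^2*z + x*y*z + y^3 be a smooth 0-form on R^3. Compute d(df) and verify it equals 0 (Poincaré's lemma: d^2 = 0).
d(df) = 0

Step 1: df = sum_i (∂f/∂x_i) dx_i = (z*(2*x + y)) dx + (x*z + 3*y^2) dy + (x*(x + y)) dz.
Step 2: Apply d again. Using the 1-form formula, the coefficient of dx ∧ dy in d(df) is ∂^2 f/∂x ∂y - ∂^2 f/∂y ∂x = (z) - (z) = 0 (equality of mixed partials for smooth f).
Similarly for dx ∧ dz and dy ∧ dz — all coefficients vanish. So d(df) = 0.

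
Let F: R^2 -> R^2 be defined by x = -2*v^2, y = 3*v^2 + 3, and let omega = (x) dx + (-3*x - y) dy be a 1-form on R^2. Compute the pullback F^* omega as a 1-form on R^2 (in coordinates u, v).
F^* omega = (26*v^3 - 18*v) dv

Using F^*(f dg) = (f ∘ F) d(g ∘ F), substitute each coordinate x_i by F_i(u, v) in f_i, and replace dx_i by d F_i = (∂F_i/∂u) du + (∂F_i/∂v) dv.
  For the x component: f_1(F) = -2*v^2; d F_1 = (0) du + (-4*v) dv
  For the y component: f_2(F) = 3*v^2 - 3; d F_2 = (0) du + (6*v) dv
Combining and collecting du, dv coefficients:
  coeff of du: 0
  coeff of dv: 26*v^3 - 18*v
F^* omega = (26*v^3 - 18*v) dv.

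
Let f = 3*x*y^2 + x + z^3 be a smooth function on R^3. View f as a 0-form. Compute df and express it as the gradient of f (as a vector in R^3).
df = (3*y^2 + 1) dx + (6*x*y) dy + (3*z^2) dz; grad f = (3*y^2 + 1, 6*x*y, 3*z^2)

For a 0-form f, d f = (∂f/∂x) dx + (∂f/∂y) dy + (∂f/∂z) dz. The components of the vector representation are exactly the entries of grad f in Cartesian coordinates:
  ∂f/∂x = 3*y^2 + 1
  ∂f/∂y = 6*x*y
  ∂f/∂z = 3*z^2.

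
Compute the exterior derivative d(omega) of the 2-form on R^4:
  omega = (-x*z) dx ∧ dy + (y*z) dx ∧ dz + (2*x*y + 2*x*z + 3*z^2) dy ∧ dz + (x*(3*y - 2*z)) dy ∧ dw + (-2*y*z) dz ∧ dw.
d(omega) = (-x + 2*y + z) dx ∧ dy ∧ dz + (3*y - 2*z) dx ∧ dy ∧ dw + (2*x - 2*z) dy ∧ dz ∧ dw

For a 2-form omega = sum_{i<j} g_{ij} dx_i ∧ dx_j, the exterior derivative is
  d(omega) = sum_{i<j} d(g_{ij}) ∧ dx_i ∧ dx_j = sum_{i<j, k} (∂g_{ij}/∂x_k) dx_k ∧ dx_i ∧ dx_j.
Expand each term, using dx_k ∧ dx_i ∧ dx_j = sgn(permutation) dx_{(a)} ∧ dx_{(b)} ∧ dx_{(c)} with (a < b < c) sorted:
  d(-x*z) includes (∂/∂z)(-x*z) dz = (-x) dz, which multiplied by dx ∧ dy gives (-x) dx ∧ dy ∧ dz
  d(y*z) includes (∂/∂y)(y*z) dy = (z) dy, which multiplied by dx ∧ dz gives (-z) dx ∧ dy ∧ dz
  d(2*x*y + 2*x*z + 3*z^2) includes (∂/∂x)(2*x*y + 2*x*z + 3*z^2) dx = (2*y + 2*z) dx, which multiplied by dy ∧ dz gives (2*y + 2*z) dx ∧ dy ∧ dz
  d(x*(3*y - 2*z)) includes (∂/∂x)(x*(3*y - 2*z)) dx = (3*y - 2*z) dx, which multiplied by dy ∧ dw gives (3*y - 2*z) dx ∧ dy ∧ dw
  d(x*(3*y - 2*z)) includes (∂/∂z)(x*(3*y - 2*z)) dz = (-2*x) dz, which multiplied by dy ∧ dw gives (2*x) dy ∧ dz ∧ dw
  d(-2*y*z) includes (∂/∂y)(-2*y*z) dy = (-2*z) dy, which multiplied by dz ∧ dw gives (-2*z) dy ∧ dz ∧ dw
Collecting like 3-forms: d(omega) = (-x + 2*y + z) dx ∧ dy ∧ dz + (3*y - 2*z) dx ∧ dy ∧ dw + (2*x - 2*z) dy ∧ dz ∧ dw.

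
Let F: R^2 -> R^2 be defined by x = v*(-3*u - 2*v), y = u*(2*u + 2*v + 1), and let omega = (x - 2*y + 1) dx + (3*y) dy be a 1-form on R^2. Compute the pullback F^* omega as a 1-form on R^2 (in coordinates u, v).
F^* omega = (24*u^3 + 48*u^2*v + 18*u^2 + 33*u*v^2 + 18*u*v + 3*u + 6*v^3 - 3*v) du + (24*u^3 + 49*u^2*v + 12*u^2 + 34*u*v^2 + 8*u*v - 3*u + 8*v^3 - 4*v) dv

Using F^*(f dg) = (f ∘ F) d(g ∘ F), substitute each coordinate x_i by F_i(u, v) in f_i, and replace dx_i by d F_i = (∂F_i/∂u) du + (∂F_i/∂v) dv.
  For the x component: f_1(F) = -4*u^2 - 7*u*v - 2*u - 2*v^2 + 1; d F_1 = (-3*v) du + (-3*u - 4*v) dv
  For the y component: f_2(F) = 3*u*(2*u + 2*v + 1); d F_2 = (4*u + 2*v + 1) du + (2*u) dv
Combining and collecting du, dv coefficients:
  coeff of du: 24*u^3 + 48*u^2*v + 18*u^2 + 33*u*v^2 + 18*u*v + 3*u + 6*v^3 - 3*v
  coeff of dv: 24*u^3 + 49*u^2*v + 12*u^2 + 34*u*v^2 + 8*u*v - 3*u + 8*v^3 - 4*v
F^* omega = (24*u^3 + 48*u^2*v + 18*u^2 + 33*u*v^2 + 18*u*v + 3*u + 6*v^3 - 3*v) du + (24*u^3 + 49*u^2*v + 12*u^2 + 34*u*v^2 + 8*u*v - 3*u + 8*v^3 - 4*v) dv.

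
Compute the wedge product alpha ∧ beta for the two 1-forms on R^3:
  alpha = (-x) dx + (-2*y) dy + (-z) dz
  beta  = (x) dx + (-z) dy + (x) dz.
alpha ∧ beta = (x*(2*y + z)) dx ∧ dy + (x*(-x + z)) dx ∧ dz + (-2*x*y - z^2) dy ∧ dz

Distribute the wedge, using dx_i ∧ dx_j = -dx_j ∧ dx_i and dx_i ∧ dx_i = 0. For each pair (i, j) with i < j, the coefficient of dx_i ∧ dx_j in alpha ∧ beta is (alpha_i * beta_j - alpha_j * beta_i). Collecting: alpha ∧ beta = (x*(2*y + z)) dx ∧ dy + (x*(-x + z)) dx ∧ dz + (-2*x*y - z^2) dy ∧ dz.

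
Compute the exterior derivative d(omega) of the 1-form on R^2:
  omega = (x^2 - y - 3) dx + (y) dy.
d(omega) = (1) dx ∧ dy

For a 1-form omega = sum_i f_i dx_i, the exterior derivative is
  d(omega) = sum_{i < j} (∂f_j/∂x_i - ∂f_i/∂x_j) dx_i ∧ dx_j.
  coefficient of dx ∧ dy: ∂f_2/∂x - ∂f_1/∂y = ∂(y)/∂x - ∂(x^2 - y - 3)/∂y = 1
Assembling: d(omega) = (1) dx ∧ dy.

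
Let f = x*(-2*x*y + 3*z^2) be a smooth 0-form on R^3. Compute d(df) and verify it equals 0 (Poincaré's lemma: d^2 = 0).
d(df) = 0

Step 1: df = sum_i (∂f/∂x_i) dx_i = (-4*x*y + 3*z^2) dx + (-2*x^2) dy + (6*x*z) dz.
Step 2: Apply d again. Using the 1-form formula, the coefficient of dx ∧ dy in d(df) is ∂^2 f/∂x ∂y - ∂^2 f/∂y ∂x = (-4*x) - (-4*x) = 0 (equality of mixed partials for smooth f).
Similarly for dx ∧ dz and dy ∧ dz — all coefficients vanish. So d(df) = 0.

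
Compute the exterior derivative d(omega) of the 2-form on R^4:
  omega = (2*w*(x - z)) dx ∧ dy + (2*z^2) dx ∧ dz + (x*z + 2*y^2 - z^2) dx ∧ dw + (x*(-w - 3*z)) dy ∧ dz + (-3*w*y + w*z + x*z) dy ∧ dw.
d(omega) = (-3*w - 3*z) dx ∧ dy ∧ dz + (2*x - 4*y - z) dx ∧ dy ∧ dw + (-x + 2*z) dx ∧ dz ∧ dw + (-w - 2*x) dy ∧ dz ∧ dw

For a 2-form omega = sum_{i<j} g_{ij} dx_i ∧ dx_j, the exterior derivative is
  d(omega) = sum_{i<j} d(g_{ij}) ∧ dx_i ∧ dx_j = sum_{i<j, k} (∂g_{ij}/∂x_k) dx_k ∧ dx_i ∧ dx_j.
Expand each term, using dx_k ∧ dx_i ∧ dx_j = sgn(permutation) dx_{(a)} ∧ dx_{(b)} ∧ dx_{(c)} with (a < b < c) sorted:
  d(2*w*(x - z)) includes (∂/∂z)(2*w*(x - z)) dz = (-2*w) dz, which multiplied by dx ∧ dy gives (-2*w) dx ∧ dy ∧ dz
  d(2*w*(x - z)) includes (∂/∂w)(2*w*(x - z)) dw = (2*x - 2*z) dw, which multiplied by dx ∧ dy gives (2*x - 2*z) dx ∧ dy ∧ dw
  d(x*z + 2*y^2 - z^2) includes (∂/∂y)(x*z + 2*y^2 - z^2) dy = (4*y) dy, which multiplied by dx ∧ dw gives (-4*y) dx ∧ dy ∧ dw
  d(x*z + 2*y^2 - z^2) includes (∂/∂z)(x*z + 2*y^2 - z^2) dz = (x - 2*z) dz, which multiplied by dx ∧ dw gives (-x + 2*z) dx ∧ dz ∧ dw
  d(x*(-w - 3*z)) includes (∂/∂x)(x*(-w - 3*z)) dx = (-w - 3*z) dx, which multiplied by dy ∧ dz gives (-w - 3*z) dx ∧ dy ∧ dz
  d(x*(-w - 3*z)) includes (∂/∂w)(x*(-w - 3*z)) dw = (-x) dw, which multiplied by dy ∧ dz gives (-x) dy ∧ dz ∧ dw
  d(-3*w*y + w*z + x*z) includes (∂/∂x)(-3*w*y + w*z + x*z) dx = (z) dx, which multiplied by dy ∧ dw gives (z) dx ∧ dy ∧ dw
  d(-3*w*y + w*z + x*z) includes (∂/∂z)(-3*w*y + w*z + x*z) dz = (w + x) dz, which multiplied by dy ∧ dw gives (-w - x) dy ∧ dz ∧ dw
Collecting like 3-forms: d(omega) = (-3*w - 3*z) dx ∧ dy ∧ dz + (2*x - 4*y - z) dx ∧ dy ∧ dw + (-x + 2*z) dx ∧ dz ∧ dw + (-w - 2*x) dy ∧ dz ∧ dw.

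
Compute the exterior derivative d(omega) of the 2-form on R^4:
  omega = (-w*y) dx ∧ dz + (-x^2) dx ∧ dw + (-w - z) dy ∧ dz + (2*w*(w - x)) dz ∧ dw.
d(omega) = (w) dx ∧ dy ∧ dz + (-2*w - y) dx ∧ dz ∧ dw + (-1) dy ∧ dz ∧ dw

For a 2-form omega = sum_{i<j} g_{ij} dx_i ∧ dx_j, the exterior derivative is
  d(omega) = sum_{i<j} d(g_{ij}) ∧ dx_i ∧ dx_j = sum_{i<j, k} (∂g_{ij}/∂x_k) dx_k ∧ dx_i ∧ dx_j.
Expand each term, using dx_k ∧ dx_i ∧ dx_j = sgn(permutation) dx_{(a)} ∧ dx_{(b)} ∧ dx_{(c)} with (a < b < c) sorted:
  d(-w*y) includes (∂/∂y)(-w*y) dy = (-w) dy, which multiplied by dx ∧ dz gives (w) dx ∧ dy ∧ dz
  d(-w*y) includes (∂/∂w)(-w*y) dw = (-y) dw, which multiplied by dx ∧ dz gives (-y) dx ∧ dz ∧ dw
  d(-w - z) includes (∂/∂w)(-w - z) dw = (-1) dw, which multiplied by dy ∧ dz gives (-1) dy ∧ dz ∧ dw
  d(2*w*(w - x)) includes (∂/∂x)(2*w*(w - x)) dx = (-2*w) dx, which multiplied by dz ∧ dw gives (-2*w) dx ∧ dz ∧ dw
Collecting like 3-forms: d(omega) = (w) dx ∧ dy ∧ dz + (-2*w - y) dx ∧ dz ∧ dw + (-1) dy ∧ dz ∧ dw.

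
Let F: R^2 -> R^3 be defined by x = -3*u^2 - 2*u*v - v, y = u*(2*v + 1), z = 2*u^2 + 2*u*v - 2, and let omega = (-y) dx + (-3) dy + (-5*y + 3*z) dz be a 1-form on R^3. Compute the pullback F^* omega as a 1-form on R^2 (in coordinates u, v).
F^* omega = (24*u^3 + 8*u^2*v - 14*u^2 - 4*u*v^2 - 8*u*v - 24*u - 18*v - 3) du + (u*(12*u^2 - 4*u*v - 8*u + 2*v - 17)) dv

Using F^*(f dg) = (f ∘ F) d(g ∘ F), substitute each coordinate x_i by F_i(u, v) in f_i, and replace dx_i by d F_i = (∂F_i/∂u) du + (∂F_i/∂v) dv.
  For the x component: f_1(F) = u*(-2*v - 1); d F_1 = (-6*u - 2*v) du + (-2*u - 1) dv
  For the y component: f_2(F) = -3; d F_2 = (2*v + 1) du + (2*u) dv
  For the z component: f_3(F) = 6*u^2 - 4*u*v - 5*u - 6; d F_3 = (4*u + 2*v) du + (2*u) dv
Combining and collecting du, dv coefficients:
  coeff of du: 24*u^3 + 8*u^2*v - 14*u^2 - 4*u*v^2 - 8*u*v - 24*u - 18*v - 3
  coeff of dv: u*(12*u^2 - 4*u*v - 8*u + 2*v - 17)
F^* omega = (24*u^3 + 8*u^2*v - 14*u^2 - 4*u*v^2 - 8*u*v - 24*u - 18*v - 3) du + (u*(12*u^2 - 4*u*v - 8*u + 2*v - 17)) dv.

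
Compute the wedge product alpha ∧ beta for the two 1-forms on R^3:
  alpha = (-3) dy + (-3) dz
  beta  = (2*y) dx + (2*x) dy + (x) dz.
alpha ∧ beta = (6*y) dx ∧ dy + (3*x) dy ∧ dz + (6*y) dx ∧ dz

Distribute the wedge, using dx_i ∧ dx_j = -dx_j ∧ dx_i and dx_i ∧ dx_i = 0. For each pair (i, j) with i < j, the coefficient of dx_i ∧ dx_j in alpha ∧ beta is (alpha_i * beta_j - alpha_j * beta_i). Collecting: alpha ∧ beta = (6*y) dx ∧ dy + (3*x) dy ∧ dz + (6*y) dx ∧ dz.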